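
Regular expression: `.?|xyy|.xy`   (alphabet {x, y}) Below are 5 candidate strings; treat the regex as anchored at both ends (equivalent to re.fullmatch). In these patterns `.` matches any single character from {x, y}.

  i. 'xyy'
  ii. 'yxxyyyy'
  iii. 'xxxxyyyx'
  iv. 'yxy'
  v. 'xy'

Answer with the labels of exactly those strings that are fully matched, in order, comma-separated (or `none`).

i → match
ii → no match
iii → no match
iv → match
v → no match

i, iv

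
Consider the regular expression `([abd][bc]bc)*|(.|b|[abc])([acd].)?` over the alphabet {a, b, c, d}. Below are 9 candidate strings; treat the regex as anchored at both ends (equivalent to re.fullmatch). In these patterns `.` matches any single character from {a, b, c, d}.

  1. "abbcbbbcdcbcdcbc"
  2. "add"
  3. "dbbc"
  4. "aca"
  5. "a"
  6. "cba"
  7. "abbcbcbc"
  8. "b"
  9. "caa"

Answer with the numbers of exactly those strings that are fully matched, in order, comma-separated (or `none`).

1, 2, 3, 4, 5, 7, 8, 9

1 → match
2 → match
3 → match
4 → match
5 → match
6 → no match
7 → match
8 → match
9 → match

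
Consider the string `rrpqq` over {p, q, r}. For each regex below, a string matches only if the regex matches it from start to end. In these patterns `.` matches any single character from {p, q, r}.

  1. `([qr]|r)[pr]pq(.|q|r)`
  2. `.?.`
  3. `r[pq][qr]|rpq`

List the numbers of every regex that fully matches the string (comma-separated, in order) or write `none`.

1

1 → match
2 → no match
3 → no match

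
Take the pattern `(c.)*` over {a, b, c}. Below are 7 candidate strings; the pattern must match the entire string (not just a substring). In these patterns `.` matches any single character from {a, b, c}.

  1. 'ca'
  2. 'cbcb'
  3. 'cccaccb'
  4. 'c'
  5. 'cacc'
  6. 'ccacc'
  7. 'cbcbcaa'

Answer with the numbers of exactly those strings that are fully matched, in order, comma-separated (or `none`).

1, 2, 5

1 → match
2 → match
3 → no match
4 → no match
5 → match
6 → no match
7 → no match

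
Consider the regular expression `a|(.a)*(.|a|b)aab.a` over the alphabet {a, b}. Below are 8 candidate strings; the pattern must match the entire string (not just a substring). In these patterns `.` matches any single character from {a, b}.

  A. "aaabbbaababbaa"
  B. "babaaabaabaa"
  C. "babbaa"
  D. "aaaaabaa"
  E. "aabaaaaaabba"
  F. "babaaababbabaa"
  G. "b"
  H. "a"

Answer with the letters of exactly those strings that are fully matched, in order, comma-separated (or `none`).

B, D, E, H

A → no match
B → match
C → no match
D → match
E → match
F → no match
G → no match — must end with "a"
H → match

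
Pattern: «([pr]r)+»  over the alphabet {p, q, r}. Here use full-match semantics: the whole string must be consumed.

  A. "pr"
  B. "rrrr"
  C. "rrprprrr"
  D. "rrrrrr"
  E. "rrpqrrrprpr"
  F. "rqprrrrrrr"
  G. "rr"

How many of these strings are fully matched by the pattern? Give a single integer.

A → match
B → match
C → match
D → match
E → no match
F → no match
G → match
Total matched: 5

5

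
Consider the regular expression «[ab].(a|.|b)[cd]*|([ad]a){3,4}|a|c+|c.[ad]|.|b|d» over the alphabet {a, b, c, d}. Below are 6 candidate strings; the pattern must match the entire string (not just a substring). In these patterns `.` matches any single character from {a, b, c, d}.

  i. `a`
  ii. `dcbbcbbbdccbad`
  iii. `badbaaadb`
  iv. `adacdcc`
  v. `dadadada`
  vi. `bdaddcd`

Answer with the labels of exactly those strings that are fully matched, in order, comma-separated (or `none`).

i, iv, v, vi

i → match
ii → no match
iii → no match
iv → match
v → match
vi → match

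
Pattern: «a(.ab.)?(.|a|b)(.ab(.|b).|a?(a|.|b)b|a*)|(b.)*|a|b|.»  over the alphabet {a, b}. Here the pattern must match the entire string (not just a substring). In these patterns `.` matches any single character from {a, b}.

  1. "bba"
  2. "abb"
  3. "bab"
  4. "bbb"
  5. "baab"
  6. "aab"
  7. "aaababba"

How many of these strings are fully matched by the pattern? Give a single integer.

1 → no match
2 → no match
3 → no match
4 → no match
5 → no match
6 → no match
7 → no match
Total matched: 0

0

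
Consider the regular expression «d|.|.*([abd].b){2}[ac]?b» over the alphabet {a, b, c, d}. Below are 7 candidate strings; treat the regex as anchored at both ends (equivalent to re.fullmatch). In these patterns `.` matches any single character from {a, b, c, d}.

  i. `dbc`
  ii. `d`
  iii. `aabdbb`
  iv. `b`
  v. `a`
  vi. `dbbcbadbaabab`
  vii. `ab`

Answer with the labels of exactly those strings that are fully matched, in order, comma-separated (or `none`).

i → no match
ii → match
iii → no match
iv → match
v → match
vi → match
vii → no match

ii, iv, v, vi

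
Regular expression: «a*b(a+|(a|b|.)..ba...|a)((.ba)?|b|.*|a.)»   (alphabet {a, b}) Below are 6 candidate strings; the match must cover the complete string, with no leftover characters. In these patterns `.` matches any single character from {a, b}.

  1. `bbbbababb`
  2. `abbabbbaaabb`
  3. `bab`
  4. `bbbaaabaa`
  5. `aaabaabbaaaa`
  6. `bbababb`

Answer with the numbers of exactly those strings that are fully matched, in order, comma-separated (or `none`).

1 → no match
2 → no match
3 → match
4 → no match
5 → match
6 → no match

3, 5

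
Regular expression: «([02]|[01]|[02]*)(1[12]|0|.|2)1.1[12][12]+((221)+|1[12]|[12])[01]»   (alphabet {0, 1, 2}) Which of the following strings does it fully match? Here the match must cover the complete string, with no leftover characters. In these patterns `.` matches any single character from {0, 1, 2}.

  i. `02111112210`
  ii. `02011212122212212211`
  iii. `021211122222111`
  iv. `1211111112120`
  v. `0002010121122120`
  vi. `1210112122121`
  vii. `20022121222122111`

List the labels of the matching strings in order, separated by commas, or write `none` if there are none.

i, ii, iii, iv, v, vi, vii

i → match
ii → match
iii → match
iv → match
v → match
vi → match
vii → match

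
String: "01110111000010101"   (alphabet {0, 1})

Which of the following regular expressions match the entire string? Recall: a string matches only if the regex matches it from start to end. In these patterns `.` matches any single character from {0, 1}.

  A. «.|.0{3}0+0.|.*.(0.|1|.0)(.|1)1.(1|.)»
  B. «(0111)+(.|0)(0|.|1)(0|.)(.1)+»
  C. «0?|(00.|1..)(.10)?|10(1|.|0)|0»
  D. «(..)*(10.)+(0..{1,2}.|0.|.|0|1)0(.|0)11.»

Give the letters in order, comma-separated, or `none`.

A → match
B → match
C → no match
D → no match

A, B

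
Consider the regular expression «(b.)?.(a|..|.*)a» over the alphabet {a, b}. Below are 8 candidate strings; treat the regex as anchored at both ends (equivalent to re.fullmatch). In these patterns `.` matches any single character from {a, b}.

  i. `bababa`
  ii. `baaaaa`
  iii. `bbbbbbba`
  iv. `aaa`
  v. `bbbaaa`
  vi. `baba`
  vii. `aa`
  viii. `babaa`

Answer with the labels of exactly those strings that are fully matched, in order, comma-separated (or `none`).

i, ii, iii, iv, v, vi, vii, viii

i → match
ii → match
iii → match
iv → match
v → match
vi → match
vii → match
viii → match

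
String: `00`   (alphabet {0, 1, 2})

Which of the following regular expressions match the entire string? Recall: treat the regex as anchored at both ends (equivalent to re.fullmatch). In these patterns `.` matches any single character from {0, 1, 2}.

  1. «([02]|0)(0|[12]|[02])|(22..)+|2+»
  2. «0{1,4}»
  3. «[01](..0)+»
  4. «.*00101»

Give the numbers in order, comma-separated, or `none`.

1, 2

1 → match
2 → match
3 → no match
4 → no match — must end with `00101`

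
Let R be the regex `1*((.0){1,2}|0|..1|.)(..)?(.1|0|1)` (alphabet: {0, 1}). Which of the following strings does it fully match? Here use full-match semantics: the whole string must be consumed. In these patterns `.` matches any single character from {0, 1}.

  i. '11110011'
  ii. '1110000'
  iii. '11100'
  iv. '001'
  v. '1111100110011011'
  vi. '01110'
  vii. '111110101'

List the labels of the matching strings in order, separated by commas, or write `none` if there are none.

i → match
ii → match
iii → match
iv → match
v → no match
vi → no match
vii → match

i, ii, iii, iv, vii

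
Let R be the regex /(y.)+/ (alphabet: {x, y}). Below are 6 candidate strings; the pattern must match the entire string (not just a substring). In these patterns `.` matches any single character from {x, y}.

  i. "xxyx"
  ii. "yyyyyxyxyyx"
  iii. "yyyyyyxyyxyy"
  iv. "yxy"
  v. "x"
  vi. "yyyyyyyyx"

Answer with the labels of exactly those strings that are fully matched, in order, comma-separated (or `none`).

i. "xxyx" → no match — must start with "y"
ii. "yyyyyxyxyyx" → no match
iii. "yyyyyyxyyxyy" → no match
iv. "yxy" → no match
v. "x" → no match — must start with "y"
vi. "yyyyyyyyx" → no match

none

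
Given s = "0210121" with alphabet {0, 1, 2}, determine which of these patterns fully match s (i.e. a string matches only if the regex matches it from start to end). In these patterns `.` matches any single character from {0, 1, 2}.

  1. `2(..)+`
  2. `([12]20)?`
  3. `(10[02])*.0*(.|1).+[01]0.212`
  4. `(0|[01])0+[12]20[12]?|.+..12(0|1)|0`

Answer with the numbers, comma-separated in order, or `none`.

1 → no match — must start with "2"
2 → no match
3 → no match — must end with "212"
4 → match

4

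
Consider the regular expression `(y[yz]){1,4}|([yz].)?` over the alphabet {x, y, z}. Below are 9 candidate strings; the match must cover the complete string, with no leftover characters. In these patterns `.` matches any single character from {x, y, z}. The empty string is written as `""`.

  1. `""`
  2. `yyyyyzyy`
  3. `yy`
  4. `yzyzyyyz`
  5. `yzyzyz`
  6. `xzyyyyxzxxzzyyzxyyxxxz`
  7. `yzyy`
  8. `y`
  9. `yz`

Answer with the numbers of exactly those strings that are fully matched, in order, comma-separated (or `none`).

1, 2, 3, 4, 5, 7, 9

1 → match
2 → match
3 → match
4 → match
5 → match
6 → no match
7 → match
8 → no match
9 → match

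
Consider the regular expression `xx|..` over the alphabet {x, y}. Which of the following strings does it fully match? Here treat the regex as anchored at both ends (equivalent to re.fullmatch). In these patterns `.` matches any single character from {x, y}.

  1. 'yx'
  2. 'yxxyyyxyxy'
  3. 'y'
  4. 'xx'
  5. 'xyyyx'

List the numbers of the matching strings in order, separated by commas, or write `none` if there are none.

1 → match
2 → no match
3 → no match
4 → match
5 → no match

1, 4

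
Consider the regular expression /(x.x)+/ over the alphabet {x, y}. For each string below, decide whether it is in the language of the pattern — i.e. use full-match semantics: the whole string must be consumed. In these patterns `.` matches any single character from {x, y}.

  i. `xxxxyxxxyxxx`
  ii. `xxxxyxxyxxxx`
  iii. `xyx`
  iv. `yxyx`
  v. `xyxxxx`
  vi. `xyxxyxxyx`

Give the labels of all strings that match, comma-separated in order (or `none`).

ii, iii, v, vi

i → no match
ii → match
iii → match
iv → no match — must start with `x`
v → match
vi → match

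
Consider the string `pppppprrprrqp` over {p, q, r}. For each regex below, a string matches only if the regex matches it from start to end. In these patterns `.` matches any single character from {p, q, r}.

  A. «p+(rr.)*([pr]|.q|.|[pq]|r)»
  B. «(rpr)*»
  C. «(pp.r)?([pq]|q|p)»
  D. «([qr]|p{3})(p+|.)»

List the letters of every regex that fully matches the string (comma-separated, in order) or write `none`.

A

A → match
B → no match
C → no match
D → no match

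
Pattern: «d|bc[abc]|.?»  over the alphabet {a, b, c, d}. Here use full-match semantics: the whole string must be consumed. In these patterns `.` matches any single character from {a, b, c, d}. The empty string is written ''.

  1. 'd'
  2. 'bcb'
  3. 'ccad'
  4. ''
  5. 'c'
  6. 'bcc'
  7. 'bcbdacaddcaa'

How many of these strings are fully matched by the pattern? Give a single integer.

5

1 → match
2 → match
3 → no match
4 → match
5 → match
6 → match
7 → no match
Total matched: 5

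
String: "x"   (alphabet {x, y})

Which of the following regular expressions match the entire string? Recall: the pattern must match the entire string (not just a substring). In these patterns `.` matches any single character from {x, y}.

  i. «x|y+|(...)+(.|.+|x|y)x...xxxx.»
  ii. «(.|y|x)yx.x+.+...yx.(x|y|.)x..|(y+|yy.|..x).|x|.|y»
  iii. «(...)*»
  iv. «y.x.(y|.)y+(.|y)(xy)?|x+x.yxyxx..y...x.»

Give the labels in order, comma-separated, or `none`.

i → match
ii → match
iii → no match
iv → no match

i, ii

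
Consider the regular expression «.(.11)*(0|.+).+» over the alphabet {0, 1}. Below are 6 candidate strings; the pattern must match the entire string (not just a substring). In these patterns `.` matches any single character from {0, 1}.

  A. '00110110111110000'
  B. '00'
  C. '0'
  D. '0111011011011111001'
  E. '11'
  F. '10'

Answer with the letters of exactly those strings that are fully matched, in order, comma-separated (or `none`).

A, D

A → match
B → no match
C → no match
D → match
E → no match
F → no match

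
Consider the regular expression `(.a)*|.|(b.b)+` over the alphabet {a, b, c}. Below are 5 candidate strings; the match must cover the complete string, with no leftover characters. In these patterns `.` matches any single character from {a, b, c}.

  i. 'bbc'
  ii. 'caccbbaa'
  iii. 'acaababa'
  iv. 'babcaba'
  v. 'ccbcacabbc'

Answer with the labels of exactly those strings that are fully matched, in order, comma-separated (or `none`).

none

i → no match
ii → no match
iii → no match
iv → no match
v → no match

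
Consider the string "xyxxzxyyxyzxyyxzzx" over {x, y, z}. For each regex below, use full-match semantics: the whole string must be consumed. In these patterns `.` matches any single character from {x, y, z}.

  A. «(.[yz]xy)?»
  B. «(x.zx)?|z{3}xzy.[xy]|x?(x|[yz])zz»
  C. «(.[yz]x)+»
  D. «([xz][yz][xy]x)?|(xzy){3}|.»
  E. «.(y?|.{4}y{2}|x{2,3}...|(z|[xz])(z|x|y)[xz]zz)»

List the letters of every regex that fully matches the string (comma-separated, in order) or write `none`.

C

A → no match
B → no match
C → match
D → no match
E → no match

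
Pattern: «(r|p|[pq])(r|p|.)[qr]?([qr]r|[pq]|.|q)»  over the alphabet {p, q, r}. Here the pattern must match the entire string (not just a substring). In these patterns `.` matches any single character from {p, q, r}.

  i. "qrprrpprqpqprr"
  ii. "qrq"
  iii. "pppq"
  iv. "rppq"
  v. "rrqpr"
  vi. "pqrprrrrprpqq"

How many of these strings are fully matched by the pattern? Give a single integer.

1

i → no match
ii → match
iii → no match
iv → no match
v → no match
vi → no match
Total matched: 1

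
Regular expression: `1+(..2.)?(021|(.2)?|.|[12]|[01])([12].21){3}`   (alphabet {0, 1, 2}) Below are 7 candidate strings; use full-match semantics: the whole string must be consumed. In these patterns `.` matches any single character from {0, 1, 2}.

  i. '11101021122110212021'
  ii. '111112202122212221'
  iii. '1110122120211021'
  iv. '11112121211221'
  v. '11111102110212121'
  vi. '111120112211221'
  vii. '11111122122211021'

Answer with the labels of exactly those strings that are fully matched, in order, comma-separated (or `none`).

ii, iii, iv, v, vii

i → no match
ii → match
iii → match
iv → match
v → match
vi → no match
vii → match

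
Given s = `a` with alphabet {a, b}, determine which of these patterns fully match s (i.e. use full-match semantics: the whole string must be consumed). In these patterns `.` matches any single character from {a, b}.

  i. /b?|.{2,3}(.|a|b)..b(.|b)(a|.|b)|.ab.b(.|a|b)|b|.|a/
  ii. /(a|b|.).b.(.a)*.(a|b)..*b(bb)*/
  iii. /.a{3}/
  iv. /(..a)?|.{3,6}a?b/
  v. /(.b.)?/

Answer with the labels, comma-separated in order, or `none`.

i

i → match
ii → no match
iii → no match
iv → no match
v → no match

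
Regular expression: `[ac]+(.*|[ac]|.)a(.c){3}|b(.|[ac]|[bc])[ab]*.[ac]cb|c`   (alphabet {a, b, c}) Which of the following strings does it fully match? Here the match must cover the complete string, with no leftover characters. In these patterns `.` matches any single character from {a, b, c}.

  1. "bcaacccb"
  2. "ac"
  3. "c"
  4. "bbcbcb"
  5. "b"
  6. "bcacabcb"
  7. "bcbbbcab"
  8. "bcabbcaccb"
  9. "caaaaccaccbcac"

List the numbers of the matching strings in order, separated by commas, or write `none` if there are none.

1 → match
2 → no match
3 → match
4 → no match
5 → no match
6 → no match
7 → no match
8 → no match
9 → match

1, 3, 9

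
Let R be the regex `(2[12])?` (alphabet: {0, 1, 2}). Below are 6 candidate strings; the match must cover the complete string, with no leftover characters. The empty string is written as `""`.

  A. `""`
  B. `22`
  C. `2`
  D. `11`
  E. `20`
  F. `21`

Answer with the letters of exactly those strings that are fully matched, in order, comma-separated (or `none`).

A. `""` → match
B. `22` → match
C. `2` → no match
D. `11` → no match
E. `20` → no match
F. `21` → match

A, B, F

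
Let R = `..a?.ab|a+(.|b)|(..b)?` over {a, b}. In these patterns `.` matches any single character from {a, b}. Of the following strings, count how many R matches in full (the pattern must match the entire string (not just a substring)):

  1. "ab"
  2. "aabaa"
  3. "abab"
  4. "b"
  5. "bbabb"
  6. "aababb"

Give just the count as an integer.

1. "ab" → match
2. "aabaa" → no match
3. "abab" → no match
4. "b" → no match
5. "bbabb" → no match
6. "aababb" → no match
Total matched: 1

1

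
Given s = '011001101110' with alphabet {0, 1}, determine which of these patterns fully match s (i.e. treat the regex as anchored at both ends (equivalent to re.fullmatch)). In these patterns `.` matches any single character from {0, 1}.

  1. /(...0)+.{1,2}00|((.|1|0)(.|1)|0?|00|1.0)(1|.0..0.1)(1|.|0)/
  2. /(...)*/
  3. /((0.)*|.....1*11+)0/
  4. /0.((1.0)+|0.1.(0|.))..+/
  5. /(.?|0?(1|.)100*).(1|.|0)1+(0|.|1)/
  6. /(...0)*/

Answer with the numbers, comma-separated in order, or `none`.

1 → no match
2 → match
3 → no match
4 → match
5 → no match
6 → match

2, 4, 6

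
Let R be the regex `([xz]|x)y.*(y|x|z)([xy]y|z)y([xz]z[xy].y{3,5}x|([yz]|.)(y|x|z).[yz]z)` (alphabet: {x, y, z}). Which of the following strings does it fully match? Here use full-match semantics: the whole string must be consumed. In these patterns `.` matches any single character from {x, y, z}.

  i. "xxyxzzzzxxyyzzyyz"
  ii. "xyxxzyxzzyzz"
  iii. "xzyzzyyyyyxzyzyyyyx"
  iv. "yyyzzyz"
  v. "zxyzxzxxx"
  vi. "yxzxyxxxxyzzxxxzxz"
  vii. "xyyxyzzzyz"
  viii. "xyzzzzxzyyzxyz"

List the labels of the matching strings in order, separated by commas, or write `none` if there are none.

viii

i → no match
ii → no match
iii → no match
iv → no match
v → no match
vi → no match
vii → no match
viii → match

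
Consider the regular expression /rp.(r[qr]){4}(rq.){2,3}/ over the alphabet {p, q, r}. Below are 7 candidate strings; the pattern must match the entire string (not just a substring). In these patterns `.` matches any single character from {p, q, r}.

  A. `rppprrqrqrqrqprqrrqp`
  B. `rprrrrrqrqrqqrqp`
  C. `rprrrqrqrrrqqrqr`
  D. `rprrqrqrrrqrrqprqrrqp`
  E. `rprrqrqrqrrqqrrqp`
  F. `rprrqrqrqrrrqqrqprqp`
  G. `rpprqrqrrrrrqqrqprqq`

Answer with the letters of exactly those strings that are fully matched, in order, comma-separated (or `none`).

A → no match
B → no match
C → no match
D → no match
E → no match
F → match
G → match

F, G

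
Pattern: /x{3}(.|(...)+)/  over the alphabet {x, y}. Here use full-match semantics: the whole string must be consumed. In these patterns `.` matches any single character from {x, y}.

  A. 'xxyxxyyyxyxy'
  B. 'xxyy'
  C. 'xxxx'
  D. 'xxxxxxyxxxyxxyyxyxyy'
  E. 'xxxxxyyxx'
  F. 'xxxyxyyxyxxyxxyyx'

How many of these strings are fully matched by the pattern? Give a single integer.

A → no match
B → no match
C → match
D → no match
E → match
F → no match
Total matched: 2

2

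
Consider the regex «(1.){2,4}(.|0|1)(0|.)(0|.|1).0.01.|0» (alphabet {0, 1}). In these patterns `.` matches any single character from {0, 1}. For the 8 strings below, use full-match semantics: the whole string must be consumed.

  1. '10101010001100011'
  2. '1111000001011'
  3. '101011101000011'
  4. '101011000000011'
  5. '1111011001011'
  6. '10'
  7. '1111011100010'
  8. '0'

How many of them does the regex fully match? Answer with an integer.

7

1 → match
2 → match
3 → match
4 → match
5 → match
6. '10' → no match
7 → match
8. '0' → match
Total matched: 7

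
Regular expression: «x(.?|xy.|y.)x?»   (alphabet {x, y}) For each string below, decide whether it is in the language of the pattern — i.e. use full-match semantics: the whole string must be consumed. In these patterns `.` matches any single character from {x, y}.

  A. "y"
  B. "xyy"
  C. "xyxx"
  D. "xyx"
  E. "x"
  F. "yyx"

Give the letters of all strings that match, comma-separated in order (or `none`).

B, C, D, E

A → no match — must start with "x"
B → match
C → match
D → match
E → match
F → no match — must start with "x"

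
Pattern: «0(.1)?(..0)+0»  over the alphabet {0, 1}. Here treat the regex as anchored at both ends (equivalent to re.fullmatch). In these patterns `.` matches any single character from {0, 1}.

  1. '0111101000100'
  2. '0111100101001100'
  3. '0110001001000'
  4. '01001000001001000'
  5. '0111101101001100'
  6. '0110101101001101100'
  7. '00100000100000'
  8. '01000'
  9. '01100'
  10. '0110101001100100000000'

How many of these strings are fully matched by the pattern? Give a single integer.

1 → match
2 → match
3 → match
4 → match
5 → match
6 → match
7 → match
8 → match
9 → match
10 → match
Total matched: 10

10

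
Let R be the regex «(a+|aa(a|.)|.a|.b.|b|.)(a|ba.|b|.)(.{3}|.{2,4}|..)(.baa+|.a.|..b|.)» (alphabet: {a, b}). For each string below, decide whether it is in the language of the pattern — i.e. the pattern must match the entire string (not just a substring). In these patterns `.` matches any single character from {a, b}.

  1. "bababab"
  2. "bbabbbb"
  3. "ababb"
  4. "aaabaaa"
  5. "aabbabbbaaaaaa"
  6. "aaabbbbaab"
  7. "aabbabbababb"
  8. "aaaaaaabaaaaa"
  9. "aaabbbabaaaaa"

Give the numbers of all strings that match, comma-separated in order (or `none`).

1, 2, 3, 4, 5, 6, 7, 8, 9

1 → match
2 → match
3 → match
4 → match
5 → match
6 → match
7 → match
8 → match
9 → match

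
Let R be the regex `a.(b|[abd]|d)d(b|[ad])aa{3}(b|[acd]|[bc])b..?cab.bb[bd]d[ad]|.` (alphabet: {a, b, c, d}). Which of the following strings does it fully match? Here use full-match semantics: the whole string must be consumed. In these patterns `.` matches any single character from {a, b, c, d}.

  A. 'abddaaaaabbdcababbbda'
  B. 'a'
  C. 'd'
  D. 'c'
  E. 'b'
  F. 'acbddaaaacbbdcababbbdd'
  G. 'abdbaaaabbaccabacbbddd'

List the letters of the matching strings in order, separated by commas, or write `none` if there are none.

A → match
B → match
C → match
D → match
E → match
F → match
G → no match

A, B, C, D, E, F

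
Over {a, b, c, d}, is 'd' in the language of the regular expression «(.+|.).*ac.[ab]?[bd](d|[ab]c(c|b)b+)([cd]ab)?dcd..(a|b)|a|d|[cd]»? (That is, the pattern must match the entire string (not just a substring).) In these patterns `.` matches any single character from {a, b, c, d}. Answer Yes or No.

Yes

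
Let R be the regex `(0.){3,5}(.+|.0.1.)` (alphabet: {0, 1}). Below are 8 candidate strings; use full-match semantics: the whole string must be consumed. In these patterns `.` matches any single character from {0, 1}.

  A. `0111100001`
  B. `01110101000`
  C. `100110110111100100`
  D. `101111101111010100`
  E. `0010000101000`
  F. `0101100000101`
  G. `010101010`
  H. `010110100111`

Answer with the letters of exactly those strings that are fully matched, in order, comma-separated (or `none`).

G

A → no match
B → no match
C → no match — must start with `0`
D → no match — must start with `0`
E → no match
F → no match
G → match
H → no match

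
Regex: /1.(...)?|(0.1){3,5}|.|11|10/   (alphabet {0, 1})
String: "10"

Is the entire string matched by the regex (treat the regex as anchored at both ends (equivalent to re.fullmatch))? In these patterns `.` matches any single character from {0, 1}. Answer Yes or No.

Yes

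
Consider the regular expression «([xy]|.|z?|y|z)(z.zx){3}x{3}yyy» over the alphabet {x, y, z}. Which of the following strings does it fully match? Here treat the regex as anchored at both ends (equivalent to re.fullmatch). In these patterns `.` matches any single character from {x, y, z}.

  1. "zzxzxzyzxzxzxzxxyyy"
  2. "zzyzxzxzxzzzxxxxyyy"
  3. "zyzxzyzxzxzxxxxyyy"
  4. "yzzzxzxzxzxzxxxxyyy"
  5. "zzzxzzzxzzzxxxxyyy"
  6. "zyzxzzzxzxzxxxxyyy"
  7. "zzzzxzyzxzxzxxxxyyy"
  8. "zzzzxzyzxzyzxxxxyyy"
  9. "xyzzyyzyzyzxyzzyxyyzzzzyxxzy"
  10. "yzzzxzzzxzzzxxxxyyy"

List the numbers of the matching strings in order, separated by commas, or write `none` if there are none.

2, 3, 4, 5, 6, 7, 8, 10

1 → no match
2 → match
3 → match
4 → match
5 → match
6 → match
7 → match
8 → match
9 → no match — must end with "xyyy"
10 → match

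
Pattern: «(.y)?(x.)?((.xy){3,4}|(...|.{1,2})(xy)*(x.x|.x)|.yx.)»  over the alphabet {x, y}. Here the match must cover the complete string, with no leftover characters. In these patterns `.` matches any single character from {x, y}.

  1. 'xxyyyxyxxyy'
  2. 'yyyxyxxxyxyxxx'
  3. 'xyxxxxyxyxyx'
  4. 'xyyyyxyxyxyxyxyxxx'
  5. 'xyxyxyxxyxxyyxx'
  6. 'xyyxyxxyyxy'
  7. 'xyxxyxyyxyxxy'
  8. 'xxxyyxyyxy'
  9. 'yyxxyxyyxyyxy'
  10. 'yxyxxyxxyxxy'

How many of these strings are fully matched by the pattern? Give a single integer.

6

1 → no match
2 → no match
3 → match
4 → match
5 → no match
6 → match
7 → match
8 → no match
9 → match
10 → match
Total matched: 6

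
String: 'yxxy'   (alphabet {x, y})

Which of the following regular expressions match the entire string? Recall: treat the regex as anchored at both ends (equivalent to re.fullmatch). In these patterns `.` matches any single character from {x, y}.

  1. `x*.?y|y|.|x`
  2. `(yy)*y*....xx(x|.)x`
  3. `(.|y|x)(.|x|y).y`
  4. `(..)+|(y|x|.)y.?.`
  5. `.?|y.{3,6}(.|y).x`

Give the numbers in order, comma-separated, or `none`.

3, 4

1 → no match
2 → no match — must end with 'x'
3 → match
4 → match
5 → no match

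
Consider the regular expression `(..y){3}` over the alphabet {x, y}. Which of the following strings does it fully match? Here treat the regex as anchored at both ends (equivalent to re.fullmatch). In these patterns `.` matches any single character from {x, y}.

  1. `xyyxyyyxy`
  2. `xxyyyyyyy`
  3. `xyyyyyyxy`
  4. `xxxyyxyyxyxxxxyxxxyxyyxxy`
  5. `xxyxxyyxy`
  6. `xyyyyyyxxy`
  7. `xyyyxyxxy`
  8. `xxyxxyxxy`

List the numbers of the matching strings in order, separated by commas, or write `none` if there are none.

1. `xyyxyyyxy` → match
2. `xxyyyyyyy` → match
3. `xyyyyyyxy` → match
4 → no match
5. `xxyxxyyxy` → match
6. `xyyyyyyxxy` → no match
7. `xyyyxyxxy` → match
8. `xxyxxyxxy` → match

1, 2, 3, 5, 7, 8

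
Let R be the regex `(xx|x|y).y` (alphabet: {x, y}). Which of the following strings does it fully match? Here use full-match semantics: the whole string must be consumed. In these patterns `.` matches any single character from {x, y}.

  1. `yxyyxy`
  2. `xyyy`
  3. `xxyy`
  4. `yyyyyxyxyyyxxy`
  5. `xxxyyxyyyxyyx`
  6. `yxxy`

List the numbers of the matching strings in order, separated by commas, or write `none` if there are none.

3

1 → no match
2 → no match
3 → match
4 → no match
5 → no match — must end with `y`
6 → no match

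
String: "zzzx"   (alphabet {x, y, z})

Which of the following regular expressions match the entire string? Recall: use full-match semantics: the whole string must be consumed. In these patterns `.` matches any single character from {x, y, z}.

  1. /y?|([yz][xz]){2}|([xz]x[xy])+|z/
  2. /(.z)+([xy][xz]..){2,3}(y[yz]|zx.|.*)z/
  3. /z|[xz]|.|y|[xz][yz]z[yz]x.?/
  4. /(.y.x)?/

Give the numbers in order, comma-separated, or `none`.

1

1 → match
2 → no match — must end with "z"
3 → no match
4 → no match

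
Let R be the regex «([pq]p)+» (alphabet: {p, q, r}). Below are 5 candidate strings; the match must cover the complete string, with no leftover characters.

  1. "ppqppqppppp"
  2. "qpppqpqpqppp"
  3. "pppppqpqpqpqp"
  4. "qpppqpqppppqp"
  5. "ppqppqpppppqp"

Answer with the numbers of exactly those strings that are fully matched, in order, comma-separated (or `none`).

1 → no match
2 → match
3 → no match
4 → no match
5 → no match

2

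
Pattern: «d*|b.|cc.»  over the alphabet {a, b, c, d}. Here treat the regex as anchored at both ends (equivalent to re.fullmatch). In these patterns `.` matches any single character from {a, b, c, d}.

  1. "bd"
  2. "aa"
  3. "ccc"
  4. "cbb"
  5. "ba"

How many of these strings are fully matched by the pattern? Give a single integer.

3

1 → match
2 → no match
3 → match
4 → no match
5 → match
Total matched: 3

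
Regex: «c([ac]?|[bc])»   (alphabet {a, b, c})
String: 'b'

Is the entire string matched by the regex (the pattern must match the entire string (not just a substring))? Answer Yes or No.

No

Every match must start with 'c', but 'b' does not.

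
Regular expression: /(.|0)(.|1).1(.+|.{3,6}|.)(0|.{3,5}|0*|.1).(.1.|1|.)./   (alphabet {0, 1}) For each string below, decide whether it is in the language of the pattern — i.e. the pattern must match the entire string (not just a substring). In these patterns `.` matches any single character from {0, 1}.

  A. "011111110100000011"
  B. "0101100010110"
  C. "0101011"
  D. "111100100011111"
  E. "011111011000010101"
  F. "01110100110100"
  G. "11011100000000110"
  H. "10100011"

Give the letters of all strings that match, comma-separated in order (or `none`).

A, B, D, E, F, G

A → match
B → match
C → no match
D → match
E → match
F → match
G → match
H → no match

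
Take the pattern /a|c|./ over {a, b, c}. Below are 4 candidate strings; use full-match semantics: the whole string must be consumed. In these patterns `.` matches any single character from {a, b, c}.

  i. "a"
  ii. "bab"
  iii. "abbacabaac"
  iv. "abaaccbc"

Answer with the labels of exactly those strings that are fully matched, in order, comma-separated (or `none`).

i → match
ii → no match
iii → no match
iv → no match

i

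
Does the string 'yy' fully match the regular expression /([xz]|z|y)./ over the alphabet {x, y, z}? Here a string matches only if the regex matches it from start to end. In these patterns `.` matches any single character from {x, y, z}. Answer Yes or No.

Yes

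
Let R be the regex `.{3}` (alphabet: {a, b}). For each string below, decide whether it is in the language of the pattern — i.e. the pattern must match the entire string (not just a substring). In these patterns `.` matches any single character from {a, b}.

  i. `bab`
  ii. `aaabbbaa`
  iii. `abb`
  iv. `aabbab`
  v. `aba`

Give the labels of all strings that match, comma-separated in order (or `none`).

i → match
ii → no match
iii → match
iv → no match
v → match

i, iii, v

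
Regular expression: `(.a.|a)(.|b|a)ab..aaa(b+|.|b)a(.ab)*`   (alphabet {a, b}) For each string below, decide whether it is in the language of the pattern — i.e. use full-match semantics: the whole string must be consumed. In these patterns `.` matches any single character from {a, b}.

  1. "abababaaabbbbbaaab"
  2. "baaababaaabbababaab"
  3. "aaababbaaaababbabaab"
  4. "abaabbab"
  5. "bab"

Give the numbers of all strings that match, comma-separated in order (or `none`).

1 → match
2 → no match
3 → no match
4 → no match
5 → no match

1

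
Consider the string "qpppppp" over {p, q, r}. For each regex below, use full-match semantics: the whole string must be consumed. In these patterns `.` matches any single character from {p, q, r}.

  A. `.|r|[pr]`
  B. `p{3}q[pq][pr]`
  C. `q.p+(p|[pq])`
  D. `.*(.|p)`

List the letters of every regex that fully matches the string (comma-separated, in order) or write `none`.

C, D

A → no match
B → no match — must start with "p"
C → match
D → match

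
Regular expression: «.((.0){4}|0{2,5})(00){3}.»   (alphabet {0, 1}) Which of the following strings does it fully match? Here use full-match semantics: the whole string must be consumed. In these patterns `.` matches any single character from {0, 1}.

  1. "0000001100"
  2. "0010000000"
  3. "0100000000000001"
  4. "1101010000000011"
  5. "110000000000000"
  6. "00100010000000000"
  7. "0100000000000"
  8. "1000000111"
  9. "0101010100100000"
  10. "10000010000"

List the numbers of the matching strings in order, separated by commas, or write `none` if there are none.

1 → no match
2 → no match
3 → match
4 → no match
5 → no match
6 → no match
7 → no match
8 → no match
9 → no match
10 → no match

3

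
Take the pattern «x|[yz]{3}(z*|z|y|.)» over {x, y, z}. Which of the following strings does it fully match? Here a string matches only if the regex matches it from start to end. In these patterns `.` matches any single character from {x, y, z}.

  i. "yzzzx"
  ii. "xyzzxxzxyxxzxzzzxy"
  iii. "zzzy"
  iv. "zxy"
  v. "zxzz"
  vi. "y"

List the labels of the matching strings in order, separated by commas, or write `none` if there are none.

i → no match
ii → no match
iii → match
iv → no match
v → no match
vi → no match

iii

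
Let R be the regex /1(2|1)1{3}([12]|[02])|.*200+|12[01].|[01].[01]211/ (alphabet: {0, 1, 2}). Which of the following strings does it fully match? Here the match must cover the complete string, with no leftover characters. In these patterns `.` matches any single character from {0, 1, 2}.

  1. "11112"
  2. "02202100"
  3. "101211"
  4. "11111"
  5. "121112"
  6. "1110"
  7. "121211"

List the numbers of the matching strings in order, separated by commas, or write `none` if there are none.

1 → no match
2 → no match
3 → match
4 → no match
5 → match
6 → no match
7 → match

3, 5, 7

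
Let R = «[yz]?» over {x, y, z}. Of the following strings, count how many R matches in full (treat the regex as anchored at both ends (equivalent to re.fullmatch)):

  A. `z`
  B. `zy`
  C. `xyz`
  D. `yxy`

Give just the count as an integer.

A. `z` → match
B. `zy` → no match
C. `xyz` → no match
D. `yxy` → no match
Total matched: 1

1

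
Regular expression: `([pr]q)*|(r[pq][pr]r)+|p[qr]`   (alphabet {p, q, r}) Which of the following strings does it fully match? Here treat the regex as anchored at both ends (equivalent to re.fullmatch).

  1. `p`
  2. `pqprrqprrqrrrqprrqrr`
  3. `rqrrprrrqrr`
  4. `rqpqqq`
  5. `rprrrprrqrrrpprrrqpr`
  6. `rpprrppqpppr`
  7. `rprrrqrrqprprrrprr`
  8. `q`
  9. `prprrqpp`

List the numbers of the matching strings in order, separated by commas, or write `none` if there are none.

none

1. `p` → no match
2 → no match
3. `rqrrprrrqrr` → no match
4. `rqpqqq` → no match
5 → no match
6. `rpprrppqpppr` → no match
7 → no match
8. `q` → no match
9. `prprrqpp` → no match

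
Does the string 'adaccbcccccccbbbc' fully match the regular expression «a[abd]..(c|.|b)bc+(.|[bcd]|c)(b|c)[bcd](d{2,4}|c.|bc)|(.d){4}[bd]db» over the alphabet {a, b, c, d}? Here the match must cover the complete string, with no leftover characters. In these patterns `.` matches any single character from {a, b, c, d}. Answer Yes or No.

Yes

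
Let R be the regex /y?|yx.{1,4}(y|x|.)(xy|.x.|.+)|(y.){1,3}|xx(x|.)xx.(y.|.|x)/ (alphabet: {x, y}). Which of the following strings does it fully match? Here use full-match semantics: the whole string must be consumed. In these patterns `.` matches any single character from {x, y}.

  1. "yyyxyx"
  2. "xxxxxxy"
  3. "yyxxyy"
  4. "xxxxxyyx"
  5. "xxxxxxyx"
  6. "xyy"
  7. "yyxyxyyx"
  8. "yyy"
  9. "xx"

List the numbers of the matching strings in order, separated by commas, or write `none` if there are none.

1 → match
2 → match
3 → no match
4 → match
5 → match
6 → no match
7 → no match
8 → no match
9 → no match

1, 2, 4, 5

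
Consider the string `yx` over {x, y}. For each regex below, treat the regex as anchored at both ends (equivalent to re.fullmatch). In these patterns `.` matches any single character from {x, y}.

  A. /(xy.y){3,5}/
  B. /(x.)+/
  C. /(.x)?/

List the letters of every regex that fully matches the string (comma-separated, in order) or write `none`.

C

A → no match — must start with `xy`
B → no match — must start with `x`
C → match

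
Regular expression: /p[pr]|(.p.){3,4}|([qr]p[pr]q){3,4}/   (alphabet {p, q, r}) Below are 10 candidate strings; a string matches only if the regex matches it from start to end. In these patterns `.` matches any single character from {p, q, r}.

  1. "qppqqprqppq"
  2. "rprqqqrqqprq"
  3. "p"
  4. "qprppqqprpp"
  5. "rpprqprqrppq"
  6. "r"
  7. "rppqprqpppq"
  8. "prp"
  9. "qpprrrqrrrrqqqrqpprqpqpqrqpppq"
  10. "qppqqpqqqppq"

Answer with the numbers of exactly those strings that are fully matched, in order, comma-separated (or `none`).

1 → no match
2 → no match
3 → no match
4 → no match
5 → no match
6 → no match
7 → no match
8 → no match
9 → no match
10 → no match

none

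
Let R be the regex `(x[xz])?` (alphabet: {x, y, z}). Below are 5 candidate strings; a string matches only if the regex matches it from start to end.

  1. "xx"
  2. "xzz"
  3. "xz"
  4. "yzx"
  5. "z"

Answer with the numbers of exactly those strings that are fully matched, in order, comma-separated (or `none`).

1, 3

1 → match
2 → no match
3 → match
4 → no match
5 → no match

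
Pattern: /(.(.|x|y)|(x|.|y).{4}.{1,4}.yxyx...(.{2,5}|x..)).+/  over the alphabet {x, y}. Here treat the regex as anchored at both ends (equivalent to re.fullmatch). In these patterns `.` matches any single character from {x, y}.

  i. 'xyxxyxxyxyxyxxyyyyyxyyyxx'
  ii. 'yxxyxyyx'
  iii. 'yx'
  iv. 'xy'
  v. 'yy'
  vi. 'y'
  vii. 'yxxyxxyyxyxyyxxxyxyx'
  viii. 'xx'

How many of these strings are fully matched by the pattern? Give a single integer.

3

i → match
ii → match
iii → no match
iv → no match
v → no match
vi → no match
vii → match
viii → no match
Total matched: 3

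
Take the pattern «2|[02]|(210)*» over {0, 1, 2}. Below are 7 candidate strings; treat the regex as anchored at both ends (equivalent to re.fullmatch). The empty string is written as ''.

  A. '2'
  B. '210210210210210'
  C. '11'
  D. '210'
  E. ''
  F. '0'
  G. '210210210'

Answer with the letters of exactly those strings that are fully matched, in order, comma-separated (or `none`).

A, B, D, E, F, G

A. '2' → match
B → match
C. '11' → no match
D. '210' → match
E. '' → match
F. '0' → match
G. '210210210' → match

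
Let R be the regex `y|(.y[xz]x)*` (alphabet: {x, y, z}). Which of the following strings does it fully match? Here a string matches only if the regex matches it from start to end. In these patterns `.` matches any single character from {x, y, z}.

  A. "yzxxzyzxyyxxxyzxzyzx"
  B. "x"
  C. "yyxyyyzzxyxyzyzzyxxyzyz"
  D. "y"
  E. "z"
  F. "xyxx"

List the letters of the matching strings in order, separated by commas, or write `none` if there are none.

D, F

A → no match
B. "x" → no match
C → no match
D. "y" → match
E. "z" → no match
F. "xyxx" → match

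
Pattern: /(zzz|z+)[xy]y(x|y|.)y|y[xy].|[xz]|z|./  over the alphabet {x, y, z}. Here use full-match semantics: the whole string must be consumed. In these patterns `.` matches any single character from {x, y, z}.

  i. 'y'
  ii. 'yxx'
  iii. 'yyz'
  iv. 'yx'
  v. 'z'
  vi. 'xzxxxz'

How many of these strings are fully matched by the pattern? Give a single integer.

i → match
ii → match
iii → match
iv → no match
v → match
vi → no match
Total matched: 4

4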